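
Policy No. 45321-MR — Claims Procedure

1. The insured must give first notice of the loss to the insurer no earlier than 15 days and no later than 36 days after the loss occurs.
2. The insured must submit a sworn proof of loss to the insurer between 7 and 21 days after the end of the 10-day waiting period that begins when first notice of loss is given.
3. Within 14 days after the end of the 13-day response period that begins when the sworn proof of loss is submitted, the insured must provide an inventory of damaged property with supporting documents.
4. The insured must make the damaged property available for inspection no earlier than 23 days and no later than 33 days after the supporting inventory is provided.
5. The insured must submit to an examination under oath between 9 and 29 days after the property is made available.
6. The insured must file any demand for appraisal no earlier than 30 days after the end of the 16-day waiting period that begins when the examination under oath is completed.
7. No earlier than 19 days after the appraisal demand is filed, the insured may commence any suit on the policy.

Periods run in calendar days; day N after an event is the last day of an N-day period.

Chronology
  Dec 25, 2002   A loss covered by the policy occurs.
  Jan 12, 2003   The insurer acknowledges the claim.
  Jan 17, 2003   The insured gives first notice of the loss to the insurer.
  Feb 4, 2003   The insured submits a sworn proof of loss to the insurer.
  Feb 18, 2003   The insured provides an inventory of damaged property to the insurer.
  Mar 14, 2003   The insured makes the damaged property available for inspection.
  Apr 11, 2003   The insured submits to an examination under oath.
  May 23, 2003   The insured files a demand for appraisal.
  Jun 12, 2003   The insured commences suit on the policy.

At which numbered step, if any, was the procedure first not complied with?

Step 1: the window is 15–36 days after Dec 25, 2002 (when the loss occurs), so Jan 9, 2003 through Jan 30, 2003; Jan 17, 2003 falls inside that range.
Step 2: the window is 7–21 days after Jan 27, 2003 (end of the 10-day waiting period, which began when first notice of loss is given on Jan 17, 2003), so Feb 3, 2003 through Feb 17, 2003; Feb 4, 2003 falls inside that range.
Step 3: 14 days after Feb 17, 2003 (end of the 13-day response period, which began when the sworn proof of loss is submitted on Feb 4, 2003) is Mar 3, 2003; done Feb 18, 2003 — timely.
Step 4: the window is 23–33 days after Feb 18, 2003 (when the supporting inventory is provided), so Mar 13, 2003 through Mar 23, 2003; done Mar 14, 2003, which is between those dates.
Step 5: the window is 9–29 days after Mar 14, 2003 (when the property is made available), so Mar 23, 2003 through Apr 12, 2003; done Apr 11, 2003, which is between those dates.
Step 6: the earliest permitted date is 30 days after Apr 27, 2003 (end of the 16-day waiting period, which began when the examination under oath is completed on Apr 11, 2003), i.e. May 27, 2003; done May 23, 2003 — 4 days too early.

Step 6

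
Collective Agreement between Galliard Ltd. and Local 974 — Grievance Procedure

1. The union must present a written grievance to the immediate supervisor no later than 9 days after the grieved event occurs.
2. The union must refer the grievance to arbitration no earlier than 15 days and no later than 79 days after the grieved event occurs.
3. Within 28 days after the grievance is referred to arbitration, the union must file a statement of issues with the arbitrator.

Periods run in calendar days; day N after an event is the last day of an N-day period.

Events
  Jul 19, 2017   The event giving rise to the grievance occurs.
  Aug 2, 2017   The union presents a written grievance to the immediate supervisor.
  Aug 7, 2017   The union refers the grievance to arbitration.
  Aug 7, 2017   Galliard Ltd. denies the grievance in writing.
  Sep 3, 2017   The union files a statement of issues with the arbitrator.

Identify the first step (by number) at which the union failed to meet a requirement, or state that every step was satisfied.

Step 1: 9 days after Jul 19, 2017 (when the grieved event occurs) is Jul 28, 2017; done Aug 2, 2017 — 5 days late.

Step 1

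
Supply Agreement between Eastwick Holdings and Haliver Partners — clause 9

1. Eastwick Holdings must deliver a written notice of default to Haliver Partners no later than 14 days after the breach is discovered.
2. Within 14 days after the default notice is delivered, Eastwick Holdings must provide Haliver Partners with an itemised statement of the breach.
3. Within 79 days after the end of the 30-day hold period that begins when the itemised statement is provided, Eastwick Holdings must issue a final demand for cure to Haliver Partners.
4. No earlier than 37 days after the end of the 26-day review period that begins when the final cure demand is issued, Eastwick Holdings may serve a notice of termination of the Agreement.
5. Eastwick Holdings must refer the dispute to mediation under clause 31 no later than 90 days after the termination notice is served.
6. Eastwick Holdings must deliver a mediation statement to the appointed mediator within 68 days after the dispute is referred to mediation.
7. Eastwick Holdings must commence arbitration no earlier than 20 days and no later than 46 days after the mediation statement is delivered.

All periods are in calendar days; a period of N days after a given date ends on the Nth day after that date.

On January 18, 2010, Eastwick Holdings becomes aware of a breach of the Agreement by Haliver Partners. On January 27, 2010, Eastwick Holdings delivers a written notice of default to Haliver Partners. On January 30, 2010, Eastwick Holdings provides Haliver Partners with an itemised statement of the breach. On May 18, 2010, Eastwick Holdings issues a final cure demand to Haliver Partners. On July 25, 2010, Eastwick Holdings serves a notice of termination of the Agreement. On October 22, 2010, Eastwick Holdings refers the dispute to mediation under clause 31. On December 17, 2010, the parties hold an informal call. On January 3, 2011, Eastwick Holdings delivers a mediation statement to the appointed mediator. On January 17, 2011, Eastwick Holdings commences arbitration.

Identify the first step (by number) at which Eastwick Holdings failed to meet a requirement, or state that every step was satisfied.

Step 1 — counting 14 days from January 18, 2010 (when the breach is discovered) gives a deadline of February 1, 2010; completed January 27, 2010, before the deadline.
Step 2 — counting 14 days from January 27, 2010 (when the default notice is delivered) gives a deadline of February 10, 2010; completed January 30, 2010, before the deadline.
Step 3 — counting 79 days from March 1, 2010 (end of the 30-day hold period, which began when the itemised statement is provided on January 30, 2010) gives a deadline of May 19, 2010; completed May 18, 2010, before the deadline.
Step 4 — must wait 37 days from June 13, 2010 (end of the 26-day review period, which began when the final cure demand is issued on May 18, 2010), so not before July 20, 2010; July 25, 2010 is on or after that date.
Step 5 — counting 90 days from July 25, 2010 (when the termination notice is served) gives a deadline of October 23, 2010; done October 22, 2010 — timely.
Step 6 — counting 68 days from October 22, 2010 (when the dispute is referred to mediation) gives a deadline of December 29, 2010; not done until January 3, 2011, 5 days after the deadline.

Step 6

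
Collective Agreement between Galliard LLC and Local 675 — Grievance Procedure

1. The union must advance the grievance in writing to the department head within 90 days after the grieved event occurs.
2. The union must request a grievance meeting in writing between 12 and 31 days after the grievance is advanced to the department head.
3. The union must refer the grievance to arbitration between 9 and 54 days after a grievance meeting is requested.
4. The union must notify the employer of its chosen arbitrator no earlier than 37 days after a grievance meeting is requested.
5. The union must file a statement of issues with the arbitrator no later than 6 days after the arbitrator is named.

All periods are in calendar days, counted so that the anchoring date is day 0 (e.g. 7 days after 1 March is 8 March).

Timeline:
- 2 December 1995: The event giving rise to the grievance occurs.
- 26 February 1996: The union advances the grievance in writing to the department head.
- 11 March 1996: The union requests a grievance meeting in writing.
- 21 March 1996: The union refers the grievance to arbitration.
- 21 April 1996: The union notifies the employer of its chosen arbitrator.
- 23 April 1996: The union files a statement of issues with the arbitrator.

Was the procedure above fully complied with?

(1) due by 2 December 1995 + 90 days = 1 March 1996; 26 February 1996 is within that limit.
(2) the permitted window runs from 26 February 1996 + 12 = 9 March 1996 to 26 February 1996 + 31 = 28 March 1996; done 11 March 1996 — within the window.
(3) the permitted window runs from 11 March 1996 + 9 = 20 March 1996 to 11 March 1996 + 54 = 4 May 1996; done 21 March 1996, which is between those dates.
(4) permitted from 11 March 1996 + 37 days = 17 April 1996 onward; 21 April 1996 is on or after that date.
(5) due by 21 April 1996 + 6 days = 27 April 1996; done 23 April 1996 — timely.

Yes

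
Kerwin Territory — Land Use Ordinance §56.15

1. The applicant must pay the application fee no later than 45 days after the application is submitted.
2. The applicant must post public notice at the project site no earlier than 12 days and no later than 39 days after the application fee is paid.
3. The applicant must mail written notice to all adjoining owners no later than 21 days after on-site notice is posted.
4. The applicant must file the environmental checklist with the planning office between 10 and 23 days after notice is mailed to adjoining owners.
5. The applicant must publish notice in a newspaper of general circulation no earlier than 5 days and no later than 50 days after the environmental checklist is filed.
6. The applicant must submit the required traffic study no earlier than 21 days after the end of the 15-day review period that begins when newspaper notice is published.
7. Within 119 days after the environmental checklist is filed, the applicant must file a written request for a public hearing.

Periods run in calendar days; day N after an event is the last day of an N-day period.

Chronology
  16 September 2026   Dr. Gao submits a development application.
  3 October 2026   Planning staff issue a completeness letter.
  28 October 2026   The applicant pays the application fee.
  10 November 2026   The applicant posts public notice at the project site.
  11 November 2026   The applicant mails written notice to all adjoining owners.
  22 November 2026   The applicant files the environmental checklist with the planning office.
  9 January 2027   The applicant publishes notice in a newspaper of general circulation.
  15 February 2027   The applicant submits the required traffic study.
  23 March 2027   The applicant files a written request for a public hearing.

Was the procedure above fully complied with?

Step 1 — counting 45 days from 16 September 2026 (when the application is submitted) gives a deadline of 31 October 2026; 28 October 2026 is within that limit.
Step 2 — 12 and 39 days from 28 October 2026 (when the application fee is paid) are 9 November 2026 and 6 December 2026 respectively; done 10 November 2026 — within the window.
Step 3 — counting 21 days from 10 November 2026 (when on-site notice is posted) gives a deadline of 1 December 2026; 11 November 2026 is within that limit.
Step 4 — 10 and 23 days from 11 November 2026 (when notice is mailed to adjoining owners) are 21 November 2026 and 4 December 2026 respectively; done 22 November 2026 — within the window.
Step 5 — 5 and 50 days from 22 November 2026 (when the environmental checklist is filed) are 27 November 2026 and 11 January 2027 respectively; done 9 January 2027, which is between those dates.
Step 6 — must wait 21 days from 24 January 2027 (end of the 15-day review period, which began when newspaper notice is published on 9 January 2027), so not before 14 February 2027; done 15 February 2027, after the minimum wait.
Step 7 — counting 119 days from 22 November 2026 (when the environmental checklist is filed) gives a deadline of 21 March 2027; 23 March 2027 misses that deadline by 2 days.

No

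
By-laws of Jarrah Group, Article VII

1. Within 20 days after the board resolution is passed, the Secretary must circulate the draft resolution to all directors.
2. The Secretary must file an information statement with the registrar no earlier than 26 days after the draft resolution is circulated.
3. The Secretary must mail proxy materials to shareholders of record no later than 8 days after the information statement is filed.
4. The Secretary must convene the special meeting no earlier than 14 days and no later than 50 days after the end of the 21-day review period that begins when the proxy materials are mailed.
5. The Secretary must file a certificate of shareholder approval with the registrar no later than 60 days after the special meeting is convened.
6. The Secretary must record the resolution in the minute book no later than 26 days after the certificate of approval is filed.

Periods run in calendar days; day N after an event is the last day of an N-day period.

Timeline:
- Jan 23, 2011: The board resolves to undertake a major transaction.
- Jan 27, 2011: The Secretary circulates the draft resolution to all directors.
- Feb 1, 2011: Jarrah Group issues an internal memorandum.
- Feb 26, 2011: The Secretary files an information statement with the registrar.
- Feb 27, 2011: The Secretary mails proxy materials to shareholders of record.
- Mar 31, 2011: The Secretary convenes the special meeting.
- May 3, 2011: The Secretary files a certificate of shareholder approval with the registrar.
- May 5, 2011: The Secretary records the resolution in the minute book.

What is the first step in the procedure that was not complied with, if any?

Step 4

Step 1 — counting 20 days from Jan 23, 2011 (when the board resolution is passed) gives a deadline of Feb 12, 2011; done Jan 27, 2011 — timely.
Step 2 — must wait 26 days from Jan 27, 2011 (when the draft resolution is circulated), so not before Feb 22, 2011; done Feb 26, 2011, after the minimum wait.
Step 3 — counting 8 days from Feb 26, 2011 (when the information statement is filed) gives a deadline of Mar 6, 2011; done Feb 27, 2011 — timely.
Step 4 — 14 and 50 days from Mar 20, 2011 (end of the 21-day review period, which began when the proxy materials are mailed on Feb 27, 2011) are Apr 3, 2011 and May 9, 2011 respectively; Mar 31, 2011 is 3 days too early.
The analysis stops there.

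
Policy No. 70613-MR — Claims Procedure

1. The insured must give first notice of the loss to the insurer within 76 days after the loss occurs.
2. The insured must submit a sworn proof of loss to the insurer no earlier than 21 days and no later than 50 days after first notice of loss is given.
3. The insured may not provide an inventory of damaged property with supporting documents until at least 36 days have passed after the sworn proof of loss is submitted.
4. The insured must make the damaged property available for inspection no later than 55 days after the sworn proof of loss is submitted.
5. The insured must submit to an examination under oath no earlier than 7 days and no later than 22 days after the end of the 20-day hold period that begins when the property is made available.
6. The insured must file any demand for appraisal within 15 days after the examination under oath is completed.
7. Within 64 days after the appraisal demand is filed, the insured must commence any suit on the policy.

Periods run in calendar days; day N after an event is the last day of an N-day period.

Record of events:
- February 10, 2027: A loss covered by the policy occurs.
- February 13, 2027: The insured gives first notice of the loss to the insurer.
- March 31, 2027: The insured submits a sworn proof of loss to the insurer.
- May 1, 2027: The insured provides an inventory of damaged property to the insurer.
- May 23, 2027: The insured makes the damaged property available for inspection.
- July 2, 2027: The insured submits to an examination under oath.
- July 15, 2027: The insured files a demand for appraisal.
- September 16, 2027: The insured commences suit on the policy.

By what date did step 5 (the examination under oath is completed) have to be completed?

The property is made available on May 23, 2027; the 20-day hold period therefore ends June 12, 2027, and step 5 runs from that date. The window is 7–22 days after June 12, 2027; it closes on July 4, 2027.

July 4, 2027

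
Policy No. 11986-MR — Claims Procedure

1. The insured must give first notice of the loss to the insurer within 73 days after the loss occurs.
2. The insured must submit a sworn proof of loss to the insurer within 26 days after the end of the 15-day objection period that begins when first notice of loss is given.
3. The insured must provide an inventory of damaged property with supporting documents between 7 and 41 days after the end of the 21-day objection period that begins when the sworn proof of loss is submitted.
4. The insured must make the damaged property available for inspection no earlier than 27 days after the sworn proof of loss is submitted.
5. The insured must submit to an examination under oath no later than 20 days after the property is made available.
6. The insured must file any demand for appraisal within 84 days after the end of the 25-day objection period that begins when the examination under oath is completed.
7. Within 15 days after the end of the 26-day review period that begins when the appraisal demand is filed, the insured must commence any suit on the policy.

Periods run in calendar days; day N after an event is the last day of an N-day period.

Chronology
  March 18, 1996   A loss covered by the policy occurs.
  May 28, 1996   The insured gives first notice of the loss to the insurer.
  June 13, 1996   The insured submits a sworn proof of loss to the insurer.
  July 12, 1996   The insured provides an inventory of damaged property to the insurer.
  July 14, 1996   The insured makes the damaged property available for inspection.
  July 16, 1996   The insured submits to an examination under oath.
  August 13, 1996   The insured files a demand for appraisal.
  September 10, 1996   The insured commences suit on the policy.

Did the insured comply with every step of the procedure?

(1) due by March 18, 1996 + 73 days = May 30, 1996; May 28, 1996 is within that limit.
(2) due by June 12, 1996 + 26 days = July 8, 1996; done June 13, 1996 — timely.
(3) the permitted window runs from July 4, 1996 + 7 = July 11, 1996 to July 4, 1996 + 41 = August 14, 1996; done July 12, 1996 — within the window.
(4) permitted from June 13, 1996 + 27 days = July 10, 1996 onward; done July 14, 1996 — permitted.
(5) due by July 14, 1996 + 20 days = August 3, 1996; completed July 16, 1996, before the deadline.
(6) due by August 10, 1996 + 84 days = November 2, 1996; completed August 13, 1996, before the deadline.
(7) due by September 8, 1996 + 15 days = September 23, 1996; done September 10, 1996 — timely.

Yes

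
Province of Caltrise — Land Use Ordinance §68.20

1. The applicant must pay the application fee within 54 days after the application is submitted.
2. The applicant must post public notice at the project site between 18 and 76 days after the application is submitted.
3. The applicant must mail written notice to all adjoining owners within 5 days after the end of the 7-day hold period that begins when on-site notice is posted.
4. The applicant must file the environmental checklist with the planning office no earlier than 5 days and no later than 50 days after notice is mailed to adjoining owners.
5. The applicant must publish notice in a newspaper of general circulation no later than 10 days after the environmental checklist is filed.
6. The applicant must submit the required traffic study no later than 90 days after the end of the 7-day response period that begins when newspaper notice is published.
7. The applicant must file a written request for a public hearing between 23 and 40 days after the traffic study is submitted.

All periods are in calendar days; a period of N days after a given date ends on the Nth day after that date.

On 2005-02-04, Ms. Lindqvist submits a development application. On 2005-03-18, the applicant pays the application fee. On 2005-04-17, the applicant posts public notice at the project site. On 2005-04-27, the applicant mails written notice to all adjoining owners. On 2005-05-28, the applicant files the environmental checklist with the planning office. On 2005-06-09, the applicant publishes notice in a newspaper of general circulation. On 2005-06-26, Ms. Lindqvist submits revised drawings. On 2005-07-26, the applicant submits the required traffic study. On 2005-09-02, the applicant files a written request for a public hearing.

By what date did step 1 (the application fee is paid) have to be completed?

2005-03-30

Step 1 runs from 2005-02-04, when the application is submitted. 54 days after 2005-02-04 is 2005-03-30.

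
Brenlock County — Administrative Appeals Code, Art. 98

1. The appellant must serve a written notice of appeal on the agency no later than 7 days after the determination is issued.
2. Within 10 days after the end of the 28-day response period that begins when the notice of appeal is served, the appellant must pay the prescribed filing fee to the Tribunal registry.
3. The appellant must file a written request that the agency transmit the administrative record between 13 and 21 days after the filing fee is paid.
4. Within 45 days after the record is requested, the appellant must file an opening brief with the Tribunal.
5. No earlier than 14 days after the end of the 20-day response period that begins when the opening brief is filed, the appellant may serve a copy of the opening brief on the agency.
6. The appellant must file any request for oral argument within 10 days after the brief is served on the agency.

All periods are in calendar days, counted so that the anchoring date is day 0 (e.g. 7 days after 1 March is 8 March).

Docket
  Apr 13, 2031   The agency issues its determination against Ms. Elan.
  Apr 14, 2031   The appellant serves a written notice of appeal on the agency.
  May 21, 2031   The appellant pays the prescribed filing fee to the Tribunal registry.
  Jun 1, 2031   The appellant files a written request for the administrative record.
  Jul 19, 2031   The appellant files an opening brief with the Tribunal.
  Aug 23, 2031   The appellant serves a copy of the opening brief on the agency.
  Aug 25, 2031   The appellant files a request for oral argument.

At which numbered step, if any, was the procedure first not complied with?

Step 3

Step 1 — counting 7 days from Apr 13, 2031 (when the determination is issued) gives a deadline of Apr 20, 2031; done Apr 14, 2031 — timely.
Step 2 — counting 10 days from May 12, 2031 (end of the 28-day response period, which began when the notice of appeal is served on Apr 14, 2031) gives a deadline of May 22, 2031; completed May 21, 2031, before the deadline.
Step 3 — 13 and 21 days from May 21, 2031 (when the filing fee is paid) are Jun 3, 2031 and Jun 11, 2031 respectively; done Jun 1, 2031 — 2 days before the window opened.
The analysis stops there.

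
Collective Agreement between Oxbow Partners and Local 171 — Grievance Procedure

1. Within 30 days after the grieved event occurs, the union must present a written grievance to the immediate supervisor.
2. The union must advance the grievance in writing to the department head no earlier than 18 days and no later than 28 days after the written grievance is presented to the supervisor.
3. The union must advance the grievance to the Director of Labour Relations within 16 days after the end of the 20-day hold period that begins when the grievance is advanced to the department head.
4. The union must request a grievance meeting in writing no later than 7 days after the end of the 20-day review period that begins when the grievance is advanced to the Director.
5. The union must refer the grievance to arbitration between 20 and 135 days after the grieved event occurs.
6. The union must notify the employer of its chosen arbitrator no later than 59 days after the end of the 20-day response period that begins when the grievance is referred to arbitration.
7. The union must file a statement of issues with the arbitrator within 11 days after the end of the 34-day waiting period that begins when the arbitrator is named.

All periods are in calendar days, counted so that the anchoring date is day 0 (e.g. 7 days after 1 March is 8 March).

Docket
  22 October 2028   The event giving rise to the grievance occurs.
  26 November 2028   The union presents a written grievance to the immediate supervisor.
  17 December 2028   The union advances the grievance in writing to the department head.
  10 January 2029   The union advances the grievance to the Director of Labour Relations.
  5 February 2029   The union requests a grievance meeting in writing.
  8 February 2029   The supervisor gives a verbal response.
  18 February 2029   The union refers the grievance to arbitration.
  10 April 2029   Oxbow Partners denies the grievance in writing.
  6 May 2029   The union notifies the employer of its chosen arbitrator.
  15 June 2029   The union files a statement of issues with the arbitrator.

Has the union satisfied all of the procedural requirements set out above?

Step 1: 30 days after 22 October 2028 (when the grieved event occurs) is 21 November 2028; 26 November 2028 misses that deadline by 5 days.
No need to go further; step 1 was not satisfied.

No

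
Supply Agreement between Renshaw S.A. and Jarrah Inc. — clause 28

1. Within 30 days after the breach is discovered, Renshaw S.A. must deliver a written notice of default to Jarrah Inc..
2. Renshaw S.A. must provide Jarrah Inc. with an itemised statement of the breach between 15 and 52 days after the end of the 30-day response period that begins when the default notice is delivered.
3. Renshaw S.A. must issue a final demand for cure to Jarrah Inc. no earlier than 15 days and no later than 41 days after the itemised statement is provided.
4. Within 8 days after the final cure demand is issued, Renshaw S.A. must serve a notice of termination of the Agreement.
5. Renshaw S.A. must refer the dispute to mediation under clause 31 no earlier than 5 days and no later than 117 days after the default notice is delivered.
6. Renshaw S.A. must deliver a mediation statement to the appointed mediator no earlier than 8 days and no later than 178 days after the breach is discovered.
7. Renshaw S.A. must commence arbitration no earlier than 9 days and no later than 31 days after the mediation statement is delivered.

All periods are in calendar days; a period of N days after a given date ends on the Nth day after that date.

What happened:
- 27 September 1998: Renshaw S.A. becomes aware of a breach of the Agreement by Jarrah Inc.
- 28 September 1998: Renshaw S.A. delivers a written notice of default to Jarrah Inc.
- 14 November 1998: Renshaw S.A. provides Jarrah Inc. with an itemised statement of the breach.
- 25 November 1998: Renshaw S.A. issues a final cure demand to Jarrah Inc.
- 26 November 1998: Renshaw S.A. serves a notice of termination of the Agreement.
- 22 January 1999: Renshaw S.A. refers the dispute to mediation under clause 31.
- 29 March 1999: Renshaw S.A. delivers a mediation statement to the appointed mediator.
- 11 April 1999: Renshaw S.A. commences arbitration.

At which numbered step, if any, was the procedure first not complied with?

Step 1: 30 days after 27 September 1998 (when the breach is discovered) is 27 October 1998; completed 28 September 1998, before the deadline.
Step 2: the window is 15–52 days after 28 October 1998 (end of the 30-day response period, which began when the default notice is delivered on 28 September 1998), so 12 November 1998 through 19 December 1998; done 14 November 1998 — within the window.
Step 3: the window is 15–41 days after 14 November 1998 (when the itemised statement is provided), so 29 November 1998 through 25 December 1998; done 25 November 1998 — 4 days before the window opened.
Later steps need not be reached.

Step 3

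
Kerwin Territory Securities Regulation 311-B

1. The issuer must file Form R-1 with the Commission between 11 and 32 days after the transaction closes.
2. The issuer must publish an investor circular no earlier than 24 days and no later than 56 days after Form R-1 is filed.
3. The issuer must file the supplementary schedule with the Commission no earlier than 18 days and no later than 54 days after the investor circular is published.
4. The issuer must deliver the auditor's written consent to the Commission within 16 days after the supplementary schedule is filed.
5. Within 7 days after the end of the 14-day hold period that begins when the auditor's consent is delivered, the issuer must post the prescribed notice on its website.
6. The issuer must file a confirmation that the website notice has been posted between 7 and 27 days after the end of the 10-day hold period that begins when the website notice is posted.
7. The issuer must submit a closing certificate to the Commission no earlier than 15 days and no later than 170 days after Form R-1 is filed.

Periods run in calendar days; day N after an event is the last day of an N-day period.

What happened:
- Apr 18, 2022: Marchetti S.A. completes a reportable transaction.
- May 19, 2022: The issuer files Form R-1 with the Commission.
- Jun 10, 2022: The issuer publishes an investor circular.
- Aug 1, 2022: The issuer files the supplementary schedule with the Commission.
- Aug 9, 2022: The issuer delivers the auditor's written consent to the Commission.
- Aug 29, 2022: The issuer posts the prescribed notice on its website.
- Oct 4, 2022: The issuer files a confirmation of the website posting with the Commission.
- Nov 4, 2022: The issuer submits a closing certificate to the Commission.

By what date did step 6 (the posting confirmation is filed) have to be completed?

The website notice is posted on Aug 29, 2022; the 10-day hold period therefore ends Sep 8, 2022, and step 6 runs from that date. The window is 7–27 days after Sep 8, 2022; it closes on Oct 5, 2022.

Oct 5, 2022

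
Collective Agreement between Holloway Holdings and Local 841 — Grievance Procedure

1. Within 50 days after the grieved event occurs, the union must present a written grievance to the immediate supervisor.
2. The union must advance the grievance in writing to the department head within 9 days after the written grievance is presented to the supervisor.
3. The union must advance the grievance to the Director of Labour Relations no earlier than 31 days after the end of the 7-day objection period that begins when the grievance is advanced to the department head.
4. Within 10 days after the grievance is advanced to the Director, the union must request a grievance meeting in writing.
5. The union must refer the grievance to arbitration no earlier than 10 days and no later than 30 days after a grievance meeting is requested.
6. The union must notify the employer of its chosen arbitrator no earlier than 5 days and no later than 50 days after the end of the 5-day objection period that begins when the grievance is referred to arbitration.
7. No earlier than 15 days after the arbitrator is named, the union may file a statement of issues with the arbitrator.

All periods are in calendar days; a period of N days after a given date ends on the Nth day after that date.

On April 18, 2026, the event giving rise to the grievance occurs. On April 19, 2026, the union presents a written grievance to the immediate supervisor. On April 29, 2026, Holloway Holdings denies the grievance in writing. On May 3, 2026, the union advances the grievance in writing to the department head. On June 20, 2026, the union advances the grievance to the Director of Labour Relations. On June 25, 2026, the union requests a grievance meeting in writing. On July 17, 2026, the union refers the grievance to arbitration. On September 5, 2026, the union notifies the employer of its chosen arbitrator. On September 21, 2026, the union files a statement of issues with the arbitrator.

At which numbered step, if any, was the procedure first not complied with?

Step 2

(1) due by April 18, 2026 + 50 days = June 7, 2026; done April 19, 2026 — timely.
(2) due by April 19, 2026 + 9 days = April 28, 2026; May 3, 2026 misses that deadline by 5 days.
The procedure was therefore not followed at step 2.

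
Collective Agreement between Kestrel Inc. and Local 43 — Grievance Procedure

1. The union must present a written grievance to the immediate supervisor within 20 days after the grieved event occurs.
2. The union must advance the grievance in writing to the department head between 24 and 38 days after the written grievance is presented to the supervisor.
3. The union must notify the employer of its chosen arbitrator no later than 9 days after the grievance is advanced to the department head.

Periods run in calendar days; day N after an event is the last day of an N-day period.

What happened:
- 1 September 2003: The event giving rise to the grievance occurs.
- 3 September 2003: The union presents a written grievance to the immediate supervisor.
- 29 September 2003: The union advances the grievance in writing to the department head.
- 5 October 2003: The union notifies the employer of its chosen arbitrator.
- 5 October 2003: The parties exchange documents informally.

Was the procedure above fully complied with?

Yes

(1) due by 1 September 2003 + 20 days = 21 September 2003; 3 September 2003 is within that limit.
(2) the permitted window runs from 3 September 2003 + 24 = 27 September 2003 to 3 September 2003 + 38 = 11 October 2003; done 29 September 2003, which is between those dates.
(3) due by 29 September 2003 + 9 days = 8 October 2003; 5 October 2003 is within that limit.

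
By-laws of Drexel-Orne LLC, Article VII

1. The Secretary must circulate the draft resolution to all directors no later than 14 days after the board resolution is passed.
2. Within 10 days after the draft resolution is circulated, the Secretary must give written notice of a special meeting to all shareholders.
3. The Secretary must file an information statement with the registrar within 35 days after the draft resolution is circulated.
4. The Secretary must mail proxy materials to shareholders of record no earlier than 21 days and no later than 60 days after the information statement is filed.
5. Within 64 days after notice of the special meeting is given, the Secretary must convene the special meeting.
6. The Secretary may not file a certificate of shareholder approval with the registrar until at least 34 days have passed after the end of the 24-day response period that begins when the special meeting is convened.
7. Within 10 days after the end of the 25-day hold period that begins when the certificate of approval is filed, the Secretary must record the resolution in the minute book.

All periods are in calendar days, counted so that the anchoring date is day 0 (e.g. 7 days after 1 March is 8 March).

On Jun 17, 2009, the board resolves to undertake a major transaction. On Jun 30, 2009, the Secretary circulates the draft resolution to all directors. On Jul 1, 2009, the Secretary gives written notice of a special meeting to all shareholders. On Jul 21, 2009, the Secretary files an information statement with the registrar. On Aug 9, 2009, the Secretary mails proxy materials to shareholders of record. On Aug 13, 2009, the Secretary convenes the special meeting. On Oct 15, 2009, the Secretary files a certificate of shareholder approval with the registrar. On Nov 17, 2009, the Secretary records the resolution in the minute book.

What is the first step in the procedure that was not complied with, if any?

Step 4

Step 1: 14 days after Jun 17, 2009 (when the board resolution is passed) is Jul 1, 2009; completed Jun 30, 2009, before the deadline.
Step 2: 10 days after Jun 30, 2009 (when the draft resolution is circulated) is Jul 10, 2009; done Jul 1, 2009 — timely.
Step 3: 35 days after Jun 30, 2009 (when the draft resolution is circulated) is Aug 4, 2009; completed Jul 21, 2009, before the deadline.
Step 4: the window is 21–60 days after Jul 21, 2009 (when the information statement is filed), so Aug 11, 2009 through Sep 19, 2009; Aug 9, 2009 is 2 days too early.
The procedure was therefore not followed at step 4.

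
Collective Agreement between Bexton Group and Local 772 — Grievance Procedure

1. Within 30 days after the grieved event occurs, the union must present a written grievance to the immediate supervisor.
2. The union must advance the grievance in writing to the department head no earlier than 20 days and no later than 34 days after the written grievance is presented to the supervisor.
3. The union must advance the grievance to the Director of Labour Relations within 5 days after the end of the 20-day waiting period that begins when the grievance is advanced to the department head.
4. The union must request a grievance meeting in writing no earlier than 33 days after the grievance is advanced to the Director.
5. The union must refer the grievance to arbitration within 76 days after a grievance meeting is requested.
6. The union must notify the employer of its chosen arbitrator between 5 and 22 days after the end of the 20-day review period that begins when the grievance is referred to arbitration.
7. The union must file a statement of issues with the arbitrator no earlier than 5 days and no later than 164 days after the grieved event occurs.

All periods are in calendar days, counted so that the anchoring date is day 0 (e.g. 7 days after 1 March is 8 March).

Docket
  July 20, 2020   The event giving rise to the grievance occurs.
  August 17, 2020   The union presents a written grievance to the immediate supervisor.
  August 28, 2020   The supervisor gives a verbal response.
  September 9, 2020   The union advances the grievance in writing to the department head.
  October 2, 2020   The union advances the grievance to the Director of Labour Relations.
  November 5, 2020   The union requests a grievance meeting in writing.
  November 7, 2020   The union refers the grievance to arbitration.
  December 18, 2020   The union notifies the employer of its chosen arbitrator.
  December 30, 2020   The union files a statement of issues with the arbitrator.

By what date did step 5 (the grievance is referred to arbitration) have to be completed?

Step 5 runs from November 5, 2020, when a grievance meeting is requested. 76 days after November 5, 2020 is January 20, 2021.

January 20, 2021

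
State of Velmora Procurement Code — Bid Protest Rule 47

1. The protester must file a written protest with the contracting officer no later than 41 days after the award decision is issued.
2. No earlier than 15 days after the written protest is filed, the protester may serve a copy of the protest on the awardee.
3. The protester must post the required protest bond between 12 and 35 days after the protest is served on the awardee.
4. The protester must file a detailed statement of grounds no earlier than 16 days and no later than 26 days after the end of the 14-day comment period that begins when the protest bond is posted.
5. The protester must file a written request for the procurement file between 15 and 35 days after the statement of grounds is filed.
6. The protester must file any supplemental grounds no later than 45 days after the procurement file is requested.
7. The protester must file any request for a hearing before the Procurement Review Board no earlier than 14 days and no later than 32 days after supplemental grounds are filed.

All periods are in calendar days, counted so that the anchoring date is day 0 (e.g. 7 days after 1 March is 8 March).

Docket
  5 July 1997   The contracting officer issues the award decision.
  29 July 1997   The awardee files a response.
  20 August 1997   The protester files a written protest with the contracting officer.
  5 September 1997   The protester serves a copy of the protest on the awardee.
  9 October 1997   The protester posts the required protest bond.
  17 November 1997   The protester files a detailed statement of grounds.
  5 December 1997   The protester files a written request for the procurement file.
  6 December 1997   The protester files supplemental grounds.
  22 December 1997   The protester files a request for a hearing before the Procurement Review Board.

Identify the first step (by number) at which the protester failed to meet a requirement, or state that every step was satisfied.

Step 1 — counting 41 days from 5 July 1997 (when the award decision is issued) gives a deadline of 15 August 1997; 20 August 1997 misses that deadline by 5 days.
The analysis stops there.

Step 1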